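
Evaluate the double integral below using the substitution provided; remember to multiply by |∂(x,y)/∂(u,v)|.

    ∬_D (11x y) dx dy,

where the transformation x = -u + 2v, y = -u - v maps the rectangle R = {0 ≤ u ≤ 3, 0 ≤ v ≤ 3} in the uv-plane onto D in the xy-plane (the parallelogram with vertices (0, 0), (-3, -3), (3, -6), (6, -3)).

Compute the Jacobian determinant of (x, y) with respect to (u, v):

    ∂(x,y)/∂(u,v) = | -1  2 | = (-1)(-1) - (2)(-1) = 3.
                   | -1  -1 |

Its absolute value is |J| = 3 (the area scaling factor).

Substituting x = -u + 2v, y = -u - v into the integrand,

    11x y → 11u^2 - 11u v - 22v^2,

so the integral becomes

    ∬_R (11u^2 - 11u v - 22v^2) · |J| du dv = ∫_0^3 ∫_0^3 (33u^2 - 33u v - 66v^2) dv du.

Inner (v): 99u^2 - 297u/2 - 594.
Outer (u): -6237/4.

Therefore ∬_D (11x y) dx dy = -6237/4.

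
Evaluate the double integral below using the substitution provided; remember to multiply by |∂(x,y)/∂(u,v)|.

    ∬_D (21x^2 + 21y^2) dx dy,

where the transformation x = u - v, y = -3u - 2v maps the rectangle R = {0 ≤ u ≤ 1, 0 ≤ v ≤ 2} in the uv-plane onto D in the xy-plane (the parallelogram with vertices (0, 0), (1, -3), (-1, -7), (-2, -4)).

Compute the Jacobian determinant of (x, y) with respect to (u, v):

    ∂(x,y)/∂(u,v) = | 1  -1 | = (1)(-2) - (-1)(-3) = -5.
                   | -3  -2 |

Its absolute value is |J| = 5 (the area scaling factor).

Substituting x = u - v, y = -3u - 2v into the integrand,

    21x^2 + 21y^2 → 210u^2 + 210u v + 105v^2,

so the integral becomes

    ∬_R (210u^2 + 210u v + 105v^2) · |J| du dv = ∫_0^1 ∫_0^2 (1050u^2 + 1050u v + 525v^2) dv du.

Inner (v): 2100u^2 + 2100u + 1400.
Outer (u): 3150.

Therefore ∬_D (21x^2 + 21y^2) dx dy = 3150.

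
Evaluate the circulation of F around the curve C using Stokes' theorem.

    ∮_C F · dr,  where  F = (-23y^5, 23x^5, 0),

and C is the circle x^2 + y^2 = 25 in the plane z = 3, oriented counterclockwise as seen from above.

Let S be the flat disk x^2 + y^2 ≤ 25 in the plane z = 3, with upward unit normal n̂ = ẑ. By Stokes' theorem,

    ∮_C F · dr = ∬_S (∇ × F) · n̂ dS = ∬_D (curl F)_z dA,

where D is the disk x^2 + y^2 ≤ 25.

Compute the curl of F = (-23y^5, 23x^5, 0):
    (∇ × F)_x = ∂F_z/∂y - ∂F_y/∂z = 0,
    (∇ × F)_y = ∂F_x/∂z - ∂F_z/∂x = 0,
    (∇ × F)_z = ∂F_y/∂x - ∂F_x/∂y = 115x^4 + 115y^4.

On z = 3, (curl F)_z = 115x^4 + 115y^4.

Convert to polar (x = r cos θ, y = r sin θ, dA = r dr dθ); the integrand becomes 115r^4(sin(θ)^4 + cos(θ)^4), so

    ∬_D (curl F)_z dA = ∫_0^{2π} ∫_0^{5} (115r^4(sin(θ)^4 + cos(θ)^4)) · r dr dθ.

Inner (r from 0 to 5): 1796875sin(θ)^4/6 + 1796875cos(θ)^4/6.
Outer (θ from 0 to 2π): 1796875π/4.

Therefore ∮_C F · dr = 1796875π/4.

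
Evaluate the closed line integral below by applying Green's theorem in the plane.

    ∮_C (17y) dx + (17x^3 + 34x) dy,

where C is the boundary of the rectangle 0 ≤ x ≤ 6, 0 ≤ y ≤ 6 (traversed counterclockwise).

Green's theorem converts the closed line integral into a double integral over the enclosed region D:

    ∮_C P dx + Q dy = ∬_D (∂Q/∂x - ∂P/∂y) dA.

Here P = 17y, Q = 17x^3 + 34x, so

    ∂Q/∂x = 51x^2 + 34,    ∂P/∂y = 17,
    ∂Q/∂x - ∂P/∂y = 51x^2 + 17.

D is the region 0 ≤ x ≤ 6, 0 ≤ y ≤ 6. Evaluating the double integral:

    ∬_D (51x^2 + 17) dA = ∫_0^{6} ∫_0^{6} (51x^2 + 17) dy dx.

Inner (y from 0 to 6): 306x^2 + 102.
Outer (x from 0 to 6): 22644.

Therefore ∮_C P dx + Q dy = 22644.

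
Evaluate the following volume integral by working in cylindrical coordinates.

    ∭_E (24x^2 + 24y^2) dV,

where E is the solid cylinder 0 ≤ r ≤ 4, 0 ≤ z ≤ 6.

In cylindrical coordinates, x = r cos(θ), y = r sin(θ), z = z, and dV = r dr dθ dz.

The integrand becomes 24r^2, so

    ∭_E (24x^2 + 24y^2) dV = ∫_{0}^{2π} ∫_{0}^{4} ∫_{0}^{6} (24r^2) · r dz dr dθ.

Inner (z): 144r^3.
Middle (r from 0 to 4): 9216.
Outer (θ): 18432π.

Therefore the triple integral equals 18432π.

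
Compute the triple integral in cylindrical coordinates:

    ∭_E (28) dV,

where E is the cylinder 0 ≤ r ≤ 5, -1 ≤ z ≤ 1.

In cylindrical coordinates, x = r cos(θ), y = r sin(θ), z = z, and dV = r dr dθ dz.

The integrand becomes 28, so

    ∭_E (28) dV = ∫_{0}^{2π} ∫_{0}^{5} ∫_{-1}^{1} (28) · r dz dr dθ.

Inner (z): 56r.
Middle (r from 0 to 5): 700.
Outer (θ): 1400π.

Therefore the triple integral equals 1400π.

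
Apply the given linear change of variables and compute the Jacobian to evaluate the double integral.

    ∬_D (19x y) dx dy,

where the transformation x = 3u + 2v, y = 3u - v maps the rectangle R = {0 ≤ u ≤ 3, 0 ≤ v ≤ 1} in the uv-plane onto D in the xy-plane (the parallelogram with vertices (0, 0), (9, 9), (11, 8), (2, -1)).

Compute the Jacobian determinant of (x, y) with respect to (u, v):

    ∂(x,y)/∂(u,v) = | 3  2 | = (3)(-1) - (2)(3) = -9.
                   | 3  -1 |

Its absolute value is |J| = 9 (the area scaling factor).

Substituting x = 3u + 2v, y = 3u - v into the integrand,

    19x y → 171u^2 + 57u v - 38v^2,

so the integral becomes

    ∬_R (171u^2 + 57u v - 38v^2) · |J| du dv = ∫_0^3 ∫_0^1 (1539u^2 + 513u v - 342v^2) dv du.

Inner (v): 1539u^2 + 513u/2 - 114.
Outer (u): 58653/4.

Therefore ∬_D (19x y) dx dy = 58653/4.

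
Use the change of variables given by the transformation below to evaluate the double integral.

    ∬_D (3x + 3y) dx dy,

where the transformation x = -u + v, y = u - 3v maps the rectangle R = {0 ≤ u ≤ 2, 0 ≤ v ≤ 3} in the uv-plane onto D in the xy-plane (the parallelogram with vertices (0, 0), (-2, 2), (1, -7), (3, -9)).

Compute the Jacobian determinant of (x, y) with respect to (u, v):

    ∂(x,y)/∂(u,v) = | -1  1 | = (-1)(-3) - (1)(1) = 2.
                   | 1  -3 |

Its absolute value is |J| = 2 (the area scaling factor).

Substituting x = -u + v, y = u - 3v into the integrand,

    3x + 3y → -6v,

so the integral becomes

    ∬_R (-6v) · |J| du dv = ∫_0^2 ∫_0^3 (-12v) dv du.

Inner (v): -54.
Outer (u): -108.

Therefore ∬_D (3x + 3y) dx dy = -108.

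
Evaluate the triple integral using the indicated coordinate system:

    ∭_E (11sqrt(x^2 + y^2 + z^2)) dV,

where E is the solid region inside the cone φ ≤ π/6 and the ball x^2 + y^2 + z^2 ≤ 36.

In spherical coordinates, x = ρ sin(φ) cos(θ), y = ρ sin(φ) sin(θ), z = ρ cos(φ), and dV = ρ^2 sin(φ) dρ dφ dθ.

The integrand becomes 11ρ, so

    ∭_E (11sqrt(x^2 + y^2 + z^2)) dV = ∫_{0}^{2π} ∫_{0}^{π/6} ∫_{0}^{6} (11ρ) · ρ^2 sin(φ) dρ dφ dθ.

Inner (ρ): 3564sin(φ).
Middle (φ): 3564 - 1782sqrt(3).
Outer (θ): 3564π (2 - sqrt(3)).

Therefore the triple integral equals 3564π (2 - sqrt(3)).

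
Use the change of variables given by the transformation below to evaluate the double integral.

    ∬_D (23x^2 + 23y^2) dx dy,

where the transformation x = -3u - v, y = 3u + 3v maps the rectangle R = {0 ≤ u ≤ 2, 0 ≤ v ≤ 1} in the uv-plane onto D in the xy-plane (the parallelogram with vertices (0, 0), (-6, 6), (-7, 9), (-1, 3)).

Compute the Jacobian determinant of (x, y) with respect to (u, v):

    ∂(x,y)/∂(u,v) = | -3  -1 | = (-3)(3) - (-1)(3) = -6.
                   | 3  3 |

Its absolute value is |J| = 6 (the area scaling factor).

Substituting x = -3u - v, y = 3u + 3v into the integrand,

    23x^2 + 23y^2 → 414u^2 + 552u v + 230v^2,

so the integral becomes

    ∬_R (414u^2 + 552u v + 230v^2) · |J| du dv = ∫_0^2 ∫_0^1 (2484u^2 + 3312u v + 1380v^2) dv du.

Inner (v): 2484u^2 + 1656u + 460.
Outer (u): 10856.

Therefore ∬_D (23x^2 + 23y^2) dx dy = 10856.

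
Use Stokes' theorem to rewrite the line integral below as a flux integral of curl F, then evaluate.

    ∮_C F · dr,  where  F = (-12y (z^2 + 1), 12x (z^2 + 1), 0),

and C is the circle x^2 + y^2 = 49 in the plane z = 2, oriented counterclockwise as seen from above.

Let S be the flat disk x^2 + y^2 ≤ 49 in the plane z = 2, with upward unit normal n̂ = ẑ. By Stokes' theorem,

    ∮_C F · dr = ∬_S (∇ × F) · n̂ dS = ∬_D (curl F)_z dA,

where D is the disk x^2 + y^2 ≤ 49.

Compute the curl of F = (-12y (z^2 + 1), 12x (z^2 + 1), 0):
    (∇ × F)_x = ∂F_z/∂y - ∂F_y/∂z = -24x z,
    (∇ × F)_y = ∂F_x/∂z - ∂F_z/∂x = -24y z,
    (∇ × F)_z = ∂F_y/∂x - ∂F_x/∂y = 24z^2 + 24.

On z = 2, (curl F)_z = 120.

Convert to polar (x = r cos θ, y = r sin θ, dA = r dr dθ); the integrand becomes 120, so

    ∬_D (curl F)_z dA = ∫_0^{2π} ∫_0^{7} (120) · r dr dθ.

Inner (r from 0 to 7): 2940.
Outer (θ from 0 to 2π): 5880π.

Therefore ∮_C F · dr = 5880π.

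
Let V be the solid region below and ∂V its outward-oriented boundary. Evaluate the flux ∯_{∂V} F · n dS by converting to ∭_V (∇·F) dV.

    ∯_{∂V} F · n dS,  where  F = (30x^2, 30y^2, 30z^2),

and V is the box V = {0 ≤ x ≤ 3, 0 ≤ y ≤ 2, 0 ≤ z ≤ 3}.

By the divergence theorem,

    ∯_{∂V} F · n dS = ∭_V (∇ · F) dV.

Compute the divergence:
    ∇ · F = ∂F_x/∂x + ∂F_y/∂y + ∂F_z/∂z = 60x + 60y + 60z.

V is a rectangular box, so dV = dx dy dz with 0 ≤ x ≤ 3, 0 ≤ y ≤ 2, 0 ≤ z ≤ 3.

Integrate (60x + 60y + 60z) over V as an iterated integral:

    ∭_V (∇·F) dV = ∫_0^{3} ∫_0^{2} ∫_0^{3} (60x + 60y + 60z) dz dy dx.

Inner (z from 0 to 3): 180x + 180y + 270.
Middle (y from 0 to 2): 360x + 900.
Outer (x from 0 to 3): 4320.

Therefore ∯_{∂V} F · n dS = 4320.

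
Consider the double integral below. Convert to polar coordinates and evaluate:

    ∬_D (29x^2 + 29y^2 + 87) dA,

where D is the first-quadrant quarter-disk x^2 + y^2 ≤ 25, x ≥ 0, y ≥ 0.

The region D is 0 ≤ r ≤ 5, 0 ≤ θ ≤ π/2 in polar coordinates, where x = r cos(θ), y = r sin(θ), and dA = r dr dθ.

Under the substitution, the integrand becomes 29r^2 + 87, so

    ∬_D (29x^2 + 29y^2 + 87) dA = ∫_{0}^{π/2} ∫_{0}^{5} (29r^2 + 87) · r dr dθ.

Inner integral (in r): ∫_{0}^{5} (29r^2 + 87) · r dr = 22475/4.

Outer integral (in θ): ∫_{0}^{π/2} (22475/4) dθ = 22475π/8.

Therefore ∬_D (29x^2 + 29y^2 + 87) dA = 22475π/8.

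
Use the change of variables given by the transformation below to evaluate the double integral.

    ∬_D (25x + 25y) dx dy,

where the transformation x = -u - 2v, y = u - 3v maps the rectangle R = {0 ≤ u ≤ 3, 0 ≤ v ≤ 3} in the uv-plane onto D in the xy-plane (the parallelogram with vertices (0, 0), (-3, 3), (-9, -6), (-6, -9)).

Compute the Jacobian determinant of (x, y) with respect to (u, v):

    ∂(x,y)/∂(u,v) = | -1  -2 | = (-1)(-3) - (-2)(1) = 5.
                   | 1  -3 |

Its absolute value is |J| = 5 (the area scaling factor).

Substituting x = -u - 2v, y = u - 3v into the integrand,

    25x + 25y → -125v,

so the integral becomes

    ∬_R (-125v) · |J| du dv = ∫_0^3 ∫_0^3 (-625v) dv du.

Inner (v): -5625/2.
Outer (u): -16875/2.

Therefore ∬_D (25x + 25y) dx dy = -16875/2.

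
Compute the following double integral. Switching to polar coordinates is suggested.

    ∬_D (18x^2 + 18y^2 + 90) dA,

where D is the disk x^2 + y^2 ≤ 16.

The region D is 0 ≤ r ≤ 4, 0 ≤ θ ≤ 2π in polar coordinates, where x = r cos(θ), y = r sin(θ), and dA = r dr dθ.

Under the substitution, the integrand becomes 18r^2 + 90, so

    ∬_D (18x^2 + 18y^2 + 90) dA = ∫_{0}^{2π} ∫_{0}^{4} (18r^2 + 90) · r dr dθ.

Inner integral (in r): ∫_{0}^{4} (18r^2 + 90) · r dr = 1872.

Outer integral (in θ): ∫_{0}^{2π} (1872) dθ = 3744π.

Therefore ∬_D (18x^2 + 18y^2 + 90) dA = 3744π.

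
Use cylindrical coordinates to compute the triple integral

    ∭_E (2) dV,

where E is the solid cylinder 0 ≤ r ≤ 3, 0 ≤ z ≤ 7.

In cylindrical coordinates, x = r cos(θ), y = r sin(θ), z = z, and dV = r dr dθ dz.

The integrand becomes 2, so

    ∭_E (2) dV = ∫_{0}^{2π} ∫_{0}^{3} ∫_{0}^{7} (2) · r dz dr dθ.

Inner (z): 14r.
Middle (r from 0 to 3): 63.
Outer (θ): 126π.

Therefore the triple integral equals 126π.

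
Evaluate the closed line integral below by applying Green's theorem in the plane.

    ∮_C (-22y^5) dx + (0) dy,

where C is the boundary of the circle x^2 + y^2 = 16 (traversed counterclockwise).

Green's theorem converts the closed line integral into a double integral over the enclosed region D:

    ∮_C P dx + Q dy = ∬_D (∂Q/∂x - ∂P/∂y) dA.

Here P = -22y^5, Q = 0, so

    ∂Q/∂x = 0,    ∂P/∂y = -110y^4,
    ∂Q/∂x - ∂P/∂y = 110y^4.

D is the region x^2 + y^2 ≤ 16. Evaluating the double integral:

In polar coordinates (x = r cos θ, y = r sin θ, dA = r dr dθ) the integrand becomes 110r^4sin(θ)^4, so

    ∬_D (110y^4) dA = ∫_0^{2π} ∫_0^{4} (110r^4sin(θ)^4) · r dr dθ.

Inner (r from 0 to 4): 225280sin(θ)^4/3.
Outer (θ from 0 to 2π): 56320π.

Therefore ∮_C P dx + Q dy = 56320π.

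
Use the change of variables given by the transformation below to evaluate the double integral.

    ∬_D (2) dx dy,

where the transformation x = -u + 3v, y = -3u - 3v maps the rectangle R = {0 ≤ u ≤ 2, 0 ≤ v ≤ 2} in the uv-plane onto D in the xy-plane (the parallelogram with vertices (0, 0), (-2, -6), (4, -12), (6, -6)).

Compute the Jacobian determinant of (x, y) with respect to (u, v):

    ∂(x,y)/∂(u,v) = | -1  3 | = (-1)(-3) - (3)(-3) = 12.
                   | -3  -3 |

Its absolute value is |J| = 12 (the area scaling factor).

Substituting x = -u + 3v, y = -3u - 3v into the integrand,

    2 → 2,

so the integral becomes

    ∬_R (2) · |J| du dv = ∫_0^2 ∫_0^2 (24) dv du.

Inner (v): 48.
Outer (u): 96.

Therefore ∬_D (2) dx dy = 96.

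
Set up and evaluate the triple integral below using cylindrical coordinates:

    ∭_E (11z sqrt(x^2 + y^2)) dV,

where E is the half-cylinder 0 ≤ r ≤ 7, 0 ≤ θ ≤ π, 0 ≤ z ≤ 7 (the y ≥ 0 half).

In cylindrical coordinates, x = r cos(θ), y = r sin(θ), z = z, and dV = r dr dθ dz.

The integrand becomes 11r z, so

    ∭_E (11z sqrt(x^2 + y^2)) dV = ∫_{0}^{π} ∫_{0}^{7} ∫_{0}^{7} (11r z) · r dz dr dθ.

Inner (z): 539r^2/2.
Middle (r from 0 to 7): 184877/6.
Outer (θ): 184877π/6.

Therefore the triple integral equals 184877π/6.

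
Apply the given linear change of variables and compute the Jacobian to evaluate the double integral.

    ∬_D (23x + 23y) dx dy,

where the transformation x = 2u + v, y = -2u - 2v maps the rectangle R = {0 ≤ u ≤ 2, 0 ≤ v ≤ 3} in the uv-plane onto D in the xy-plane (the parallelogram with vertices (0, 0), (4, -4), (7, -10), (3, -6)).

Compute the Jacobian determinant of (x, y) with respect to (u, v):

    ∂(x,y)/∂(u,v) = | 2  1 | = (2)(-2) - (1)(-2) = -2.
                   | -2  -2 |

Its absolute value is |J| = 2 (the area scaling factor).

Substituting x = 2u + v, y = -2u - 2v into the integrand,

    23x + 23y → -23v,

so the integral becomes

    ∬_R (-23v) · |J| du dv = ∫_0^2 ∫_0^3 (-46v) dv du.

Inner (v): -207.
Outer (u): -414.

Therefore ∬_D (23x + 23y) dx dy = -414.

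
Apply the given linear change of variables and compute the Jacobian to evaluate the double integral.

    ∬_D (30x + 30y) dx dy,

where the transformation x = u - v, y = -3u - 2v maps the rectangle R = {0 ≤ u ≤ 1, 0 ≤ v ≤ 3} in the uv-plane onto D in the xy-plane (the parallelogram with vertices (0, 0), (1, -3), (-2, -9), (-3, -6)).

Compute the Jacobian determinant of (x, y) with respect to (u, v):

    ∂(x,y)/∂(u,v) = | 1  -1 | = (1)(-2) - (-1)(-3) = -5.
                   | -3  -2 |

Its absolute value is |J| = 5 (the area scaling factor).

Substituting x = u - v, y = -3u - 2v into the integrand,

    30x + 30y → -60u - 90v,

so the integral becomes

    ∬_R (-60u - 90v) · |J| du dv = ∫_0^1 ∫_0^3 (-300u - 450v) dv du.

Inner (v): -900u - 2025.
Outer (u): -2475.

Therefore ∬_D (30x + 30y) dx dy = -2475.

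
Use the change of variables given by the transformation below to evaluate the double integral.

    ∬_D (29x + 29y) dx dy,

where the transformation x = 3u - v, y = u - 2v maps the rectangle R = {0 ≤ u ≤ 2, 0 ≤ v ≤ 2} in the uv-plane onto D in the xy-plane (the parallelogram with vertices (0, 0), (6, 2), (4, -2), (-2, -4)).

Compute the Jacobian determinant of (x, y) with respect to (u, v):

    ∂(x,y)/∂(u,v) = | 3  -1 | = (3)(-2) - (-1)(1) = -5.
                   | 1  -2 |

Its absolute value is |J| = 5 (the area scaling factor).

Substituting x = 3u - v, y = u - 2v into the integrand,

    29x + 29y → 116u - 87v,

so the integral becomes

    ∬_R (116u - 87v) · |J| du dv = ∫_0^2 ∫_0^2 (580u - 435v) dv du.

Inner (v): 1160u - 870.
Outer (u): 580.

Therefore ∬_D (29x + 29y) dx dy = 580.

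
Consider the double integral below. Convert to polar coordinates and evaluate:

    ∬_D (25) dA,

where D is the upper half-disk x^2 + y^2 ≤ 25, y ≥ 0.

The region D is 0 ≤ r ≤ 5, 0 ≤ θ ≤ π in polar coordinates, where x = r cos(θ), y = r sin(θ), and dA = r dr dθ.

Under the substitution, the integrand becomes 25, so

    ∬_D (25) dA = ∫_{0}^{π} ∫_{0}^{5} (25) · r dr dθ.

Inner integral (in r): ∫_{0}^{5} (25) · r dr = 625/2.

Outer integral (in θ): ∫_{0}^{π} (625/2) dθ = 625π/2.

Therefore ∬_D (25) dA = 625π/2.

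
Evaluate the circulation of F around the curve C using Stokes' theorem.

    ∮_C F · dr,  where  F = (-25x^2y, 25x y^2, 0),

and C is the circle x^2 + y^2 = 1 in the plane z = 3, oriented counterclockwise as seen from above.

Let S be the flat disk x^2 + y^2 ≤ 1 in the plane z = 3, with upward unit normal n̂ = ẑ. By Stokes' theorem,

    ∮_C F · dr = ∬_S (∇ × F) · n̂ dS = ∬_D (curl F)_z dA,

where D is the disk x^2 + y^2 ≤ 1.

Compute the curl of F = (-25x^2y, 25x y^2, 0):
    (∇ × F)_x = ∂F_z/∂y - ∂F_y/∂z = 0,
    (∇ × F)_y = ∂F_x/∂z - ∂F_z/∂x = 0,
    (∇ × F)_z = ∂F_y/∂x - ∂F_x/∂y = 25x^2 + 25y^2.

On z = 3, (curl F)_z = 25x^2 + 25y^2.

Convert to polar (x = r cos θ, y = r sin θ, dA = r dr dθ); the integrand becomes 25r^2, so

    ∬_D (curl F)_z dA = ∫_0^{2π} ∫_0^{1} (25r^2) · r dr dθ.

Inner (r from 0 to 1): 25/4.
Outer (θ from 0 to 2π): 25π/2.

Therefore ∮_C F · dr = 25π/2.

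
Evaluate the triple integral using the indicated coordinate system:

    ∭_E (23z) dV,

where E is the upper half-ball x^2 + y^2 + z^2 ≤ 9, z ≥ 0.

In spherical coordinates, x = ρ sin(φ) cos(θ), y = ρ sin(φ) sin(θ), z = ρ cos(φ), and dV = ρ^2 sin(φ) dρ dφ dθ.

The integrand becomes 23ρ cos(φ), so

    ∭_E (23z) dV = ∫_{0}^{2π} ∫_{0}^{π/2} ∫_{0}^{3} (23ρ cos(φ)) · ρ^2 sin(φ) dρ dφ dθ.

Inner (ρ): 1863sin(2φ)/8.
Middle (φ): 1863/8.
Outer (θ): 1863π/4.

Therefore the triple integral equals 1863π/4.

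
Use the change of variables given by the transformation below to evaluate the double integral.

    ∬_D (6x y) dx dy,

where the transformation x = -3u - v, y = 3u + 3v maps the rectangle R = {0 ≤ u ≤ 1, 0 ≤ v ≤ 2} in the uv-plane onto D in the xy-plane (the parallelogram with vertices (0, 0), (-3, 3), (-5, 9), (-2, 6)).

Compute the Jacobian determinant of (x, y) with respect to (u, v):

    ∂(x,y)/∂(u,v) = | -3  -1 | = (-3)(3) - (-1)(3) = -6.
                   | 3  3 |

Its absolute value is |J| = 6 (the area scaling factor).

Substituting x = -3u - v, y = 3u + 3v into the integrand,

    6x y → -54u^2 - 72u v - 18v^2,

so the integral becomes

    ∬_R (-54u^2 - 72u v - 18v^2) · |J| du dv = ∫_0^1 ∫_0^2 (-324u^2 - 432u v - 108v^2) dv du.

Inner (v): -648u^2 - 864u - 288.
Outer (u): -936.

Therefore ∬_D (6x y) dx dy = -936.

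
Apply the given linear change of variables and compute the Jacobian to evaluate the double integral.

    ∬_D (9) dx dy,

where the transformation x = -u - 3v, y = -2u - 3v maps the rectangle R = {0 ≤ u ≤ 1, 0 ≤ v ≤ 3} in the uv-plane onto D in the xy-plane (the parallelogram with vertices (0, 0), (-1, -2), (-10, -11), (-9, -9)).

Compute the Jacobian determinant of (x, y) with respect to (u, v):

    ∂(x,y)/∂(u,v) = | -1  -3 | = (-1)(-3) - (-3)(-2) = -3.
                   | -2  -3 |

Its absolute value is |J| = 3 (the area scaling factor).

Substituting x = -u - 3v, y = -2u - 3v into the integrand,

    9 → 9,

so the integral becomes

    ∬_R (9) · |J| du dv = ∫_0^1 ∫_0^3 (27) dv du.

Inner (v): 81.
Outer (u): 81.

Therefore ∬_D (9) dx dy = 81.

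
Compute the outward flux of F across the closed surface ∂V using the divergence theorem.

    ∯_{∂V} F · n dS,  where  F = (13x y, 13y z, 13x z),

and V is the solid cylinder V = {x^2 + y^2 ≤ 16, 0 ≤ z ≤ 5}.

By the divergence theorem,

    ∯_{∂V} F · n dS = ∭_V (∇ · F) dV.

Compute the divergence:
    ∇ · F = ∂F_x/∂x + ∂F_y/∂y + ∂F_z/∂z = 13y + 13z + 13x = 13x + 13y + 13z.

In cylindrical coordinates, x = r cos(θ), y = r sin(θ), z = z, dV = r dr dθ dz, with 0 ≤ r ≤ 4, 0 ≤ θ ≤ 2π, 0 ≤ z ≤ 5.

The integrand, after substitution and multiplying by the volume element, becomes (13sqrt(2)r sin(θ + π/4) + 13z) · r, so

    ∭_V (∇·F) dV = ∫_0^{2π} ∫_0^{4} ∫_0^{5} (13sqrt(2)r sin(θ + π/4) + 13z) · r dz dr dθ.

Inner (z from 0 to 5): 65r (2sqrt(2)r sin(θ + π/4) + 5)/2.
Middle (r from 0 to 4): 4160sqrt(2)sin(θ + π/4)/3 + 1300.
Outer (θ from 0 to 2π): 2600π.

Therefore ∯_{∂V} F · n dS = 2600π.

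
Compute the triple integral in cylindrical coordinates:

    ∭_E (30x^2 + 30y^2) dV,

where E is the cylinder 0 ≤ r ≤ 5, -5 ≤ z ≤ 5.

In cylindrical coordinates, x = r cos(θ), y = r sin(θ), z = z, and dV = r dr dθ dz.

The integrand becomes 30r^2, so

    ∭_E (30x^2 + 30y^2) dV = ∫_{0}^{2π} ∫_{0}^{5} ∫_{-5}^{5} (30r^2) · r dz dr dθ.

Inner (z): 300r^3.
Middle (r from 0 to 5): 46875.
Outer (θ): 93750π.

Therefore the triple integral equals 93750π.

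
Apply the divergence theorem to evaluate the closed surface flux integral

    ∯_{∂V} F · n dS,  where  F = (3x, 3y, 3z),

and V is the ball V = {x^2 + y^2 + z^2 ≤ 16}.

By the divergence theorem,

    ∯_{∂V} F · n dS = ∭_V (∇ · F) dV.

Compute the divergence:
    ∇ · F = ∂F_x/∂x + ∂F_y/∂y + ∂F_z/∂z = 3 + 3 + 3 = 9.

In spherical coordinates, x = ρ sin(φ) cos(θ), y = ρ sin(φ) sin(θ), z = ρ cos(φ), dV = ρ^2 sin(φ) dρ dφ dθ, with 0 ≤ ρ ≤ 4, 0 ≤ φ ≤ π, 0 ≤ θ ≤ 2π.

The integrand, after substitution and multiplying by the volume element, becomes (9) · ρ^2 sin(φ), so

    ∭_V (∇·F) dV = ∫_0^{2π} ∫_0^{π} ∫_0^{4} (9) · ρ^2 sin(φ) dρ dφ dθ.

Inner (ρ from 0 to 4): 192sin(φ).
Middle (φ from 0 to π): 384.
Outer (θ from 0 to 2π): 768π.

Therefore ∯_{∂V} F · n dS = 768π.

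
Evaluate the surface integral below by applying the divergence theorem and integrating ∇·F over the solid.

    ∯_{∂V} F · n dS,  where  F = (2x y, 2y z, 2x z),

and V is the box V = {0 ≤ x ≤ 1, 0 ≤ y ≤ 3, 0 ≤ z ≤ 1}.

By the divergence theorem,

    ∯_{∂V} F · n dS = ∭_V (∇ · F) dV.

Compute the divergence:
    ∇ · F = ∂F_x/∂x + ∂F_y/∂y + ∂F_z/∂z = 2y + 2z + 2x = 2x + 2y + 2z.

V is a rectangular box, so dV = dx dy dz with 0 ≤ x ≤ 1, 0 ≤ y ≤ 3, 0 ≤ z ≤ 1.

Integrate (2x + 2y + 2z) over V as an iterated integral:

    ∭_V (∇·F) dV = ∫_0^{1} ∫_0^{3} ∫_0^{1} (2x + 2y + 2z) dz dy dx.

Inner (z from 0 to 1): 2x + 2y + 1.
Middle (y from 0 to 3): 6x + 12.
Outer (x from 0 to 1): 15.

Therefore ∯_{∂V} F · n dS = 15.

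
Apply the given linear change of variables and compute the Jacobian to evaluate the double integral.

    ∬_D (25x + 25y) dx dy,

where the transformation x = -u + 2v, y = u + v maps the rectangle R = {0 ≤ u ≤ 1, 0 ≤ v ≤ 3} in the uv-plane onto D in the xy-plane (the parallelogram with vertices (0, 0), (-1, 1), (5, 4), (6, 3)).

Compute the Jacobian determinant of (x, y) with respect to (u, v):

    ∂(x,y)/∂(u,v) = | -1  2 | = (-1)(1) - (2)(1) = -3.
                   | 1  1 |

Its absolute value is |J| = 3 (the area scaling factor).

Substituting x = -u + 2v, y = u + v into the integrand,

    25x + 25y → 75v,

so the integral becomes

    ∬_R (75v) · |J| du dv = ∫_0^1 ∫_0^3 (225v) dv du.

Inner (v): 2025/2.
Outer (u): 2025/2.

Therefore ∬_D (25x + 25y) dx dy = 2025/2.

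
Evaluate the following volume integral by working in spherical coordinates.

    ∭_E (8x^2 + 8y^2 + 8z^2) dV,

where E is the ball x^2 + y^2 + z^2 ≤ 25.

In spherical coordinates, x = ρ sin(φ) cos(θ), y = ρ sin(φ) sin(θ), z = ρ cos(φ), and dV = ρ^2 sin(φ) dρ dφ dθ.

The integrand becomes 8ρ^2, so

    ∭_E (8x^2 + 8y^2 + 8z^2) dV = ∫_{0}^{2π} ∫_{0}^{π} ∫_{0}^{5} (8ρ^2) · ρ^2 sin(φ) dρ dφ dθ.

Inner (ρ): 5000sin(φ).
Middle (φ): 10000.
Outer (θ): 20000π.

Therefore the triple integral equals 20000π.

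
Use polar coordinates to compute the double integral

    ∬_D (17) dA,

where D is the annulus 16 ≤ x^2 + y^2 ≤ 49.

The region D is 4 ≤ r ≤ 7, 0 ≤ θ ≤ 2π in polar coordinates, where x = r cos(θ), y = r sin(θ), and dA = r dr dθ.

Under the substitution, the integrand becomes 17, so

    ∬_D (17) dA = ∫_{0}^{2π} ∫_{4}^{7} (17) · r dr dθ.

Inner integral (in r): ∫_{4}^{7} (17) · r dr = 561/2.

Outer integral (in θ): ∫_{0}^{2π} (561/2) dθ = 561π.

Therefore ∬_D (17) dA = 561π.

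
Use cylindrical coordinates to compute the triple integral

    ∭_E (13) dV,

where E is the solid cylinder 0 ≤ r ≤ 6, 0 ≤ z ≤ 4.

In cylindrical coordinates, x = r cos(θ), y = r sin(θ), z = z, and dV = r dr dθ dz.

The integrand becomes 13, so

    ∭_E (13) dV = ∫_{0}^{2π} ∫_{0}^{6} ∫_{0}^{4} (13) · r dz dr dθ.

Inner (z): 52r.
Middle (r from 0 to 6): 936.
Outer (θ): 1872π.

Therefore the triple integral equals 1872π.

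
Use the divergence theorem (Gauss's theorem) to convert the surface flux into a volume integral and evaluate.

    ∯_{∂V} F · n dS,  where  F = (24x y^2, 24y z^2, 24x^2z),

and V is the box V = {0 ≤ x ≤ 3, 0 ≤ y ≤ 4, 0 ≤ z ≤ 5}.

By the divergence theorem,

    ∯_{∂V} F · n dS = ∭_V (∇ · F) dV.

Compute the divergence:
    ∇ · F = ∂F_x/∂x + ∂F_y/∂y + ∂F_z/∂z = 24y^2 + 24z^2 + 24x^2 = 24x^2 + 24y^2 + 24z^2.

V is a rectangular box, so dV = dx dy dz with 0 ≤ x ≤ 3, 0 ≤ y ≤ 4, 0 ≤ z ≤ 5.

Integrate (24x^2 + 24y^2 + 24z^2) over V as an iterated integral:

    ∭_V (∇·F) dV = ∫_0^{3} ∫_0^{4} ∫_0^{5} (24x^2 + 24y^2 + 24z^2) dz dy dx.

Inner (z from 0 to 5): 120x^2 + 120y^2 + 1000.
Middle (y from 0 to 4): 480x^2 + 6560.
Outer (x from 0 to 3): 24000.

Therefore ∯_{∂V} F · n dS = 24000.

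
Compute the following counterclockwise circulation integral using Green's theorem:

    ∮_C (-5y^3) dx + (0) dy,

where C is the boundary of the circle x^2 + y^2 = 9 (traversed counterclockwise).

Green's theorem converts the closed line integral into a double integral over the enclosed region D:

    ∮_C P dx + Q dy = ∬_D (∂Q/∂x - ∂P/∂y) dA.

Here P = -5y^3, Q = 0, so

    ∂Q/∂x = 0,    ∂P/∂y = -15y^2,
    ∂Q/∂x - ∂P/∂y = 15y^2.

D is the region x^2 + y^2 ≤ 9. Evaluating the double integral:

In polar coordinates (x = r cos θ, y = r sin θ, dA = r dr dθ) the integrand becomes 15r^2sin(θ)^2, so

    ∬_D (15y^2) dA = ∫_0^{2π} ∫_0^{3} (15r^2sin(θ)^2) · r dr dθ.

Inner (r from 0 to 3): 1215sin(θ)^2/4.
Outer (θ from 0 to 2π): 1215π/4.

Therefore ∮_C P dx + Q dy = 1215π/4.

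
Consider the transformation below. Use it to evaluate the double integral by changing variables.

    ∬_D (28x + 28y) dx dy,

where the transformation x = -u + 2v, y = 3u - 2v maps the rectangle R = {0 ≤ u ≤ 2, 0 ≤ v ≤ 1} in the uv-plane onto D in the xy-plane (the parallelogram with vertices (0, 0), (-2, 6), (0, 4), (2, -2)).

Compute the Jacobian determinant of (x, y) with respect to (u, v):

    ∂(x,y)/∂(u,v) = | -1  2 | = (-1)(-2) - (2)(3) = -4.
                   | 3  -2 |

Its absolute value is |J| = 4 (the area scaling factor).

Substituting x = -u + 2v, y = 3u - 2v into the integrand,

    28x + 28y → 56u,

so the integral becomes

    ∬_R (56u) · |J| du dv = ∫_0^2 ∫_0^1 (224u) dv du.

Inner (v): 224u.
Outer (u): 448.

Therefore ∬_D (28x + 28y) dx dy = 448.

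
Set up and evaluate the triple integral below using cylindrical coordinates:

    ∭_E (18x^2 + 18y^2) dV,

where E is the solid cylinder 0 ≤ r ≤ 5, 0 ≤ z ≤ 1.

In cylindrical coordinates, x = r cos(θ), y = r sin(θ), z = z, and dV = r dr dθ dz.

The integrand becomes 18r^2, so

    ∭_E (18x^2 + 18y^2) dV = ∫_{0}^{2π} ∫_{0}^{5} ∫_{0}^{1} (18r^2) · r dz dr dθ.

Inner (z): 18r^3.
Middle (r from 0 to 5): 5625/2.
Outer (θ): 5625π.

Therefore the triple integral equals 5625π.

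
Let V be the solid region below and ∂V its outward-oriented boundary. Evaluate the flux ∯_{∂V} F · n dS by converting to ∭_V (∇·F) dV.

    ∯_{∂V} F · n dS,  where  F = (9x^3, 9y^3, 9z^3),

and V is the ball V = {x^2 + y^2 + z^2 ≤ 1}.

By the divergence theorem,

    ∯_{∂V} F · n dS = ∭_V (∇ · F) dV.

Compute the divergence:
    ∇ · F = ∂F_x/∂x + ∂F_y/∂y + ∂F_z/∂z = 27x^2 + 27y^2 + 27z^2.

In spherical coordinates, x = ρ sin(φ) cos(θ), y = ρ sin(φ) sin(θ), z = ρ cos(φ), dV = ρ^2 sin(φ) dρ dφ dθ, with 0 ≤ ρ ≤ 1, 0 ≤ φ ≤ π, 0 ≤ θ ≤ 2π.

The integrand, after substitution and multiplying by the volume element, becomes (27ρ^2) · ρ^2 sin(φ), so

    ∭_V (∇·F) dV = ∫_0^{2π} ∫_0^{π} ∫_0^{1} (27ρ^2) · ρ^2 sin(φ) dρ dφ dθ.

Inner (ρ from 0 to 1): 27sin(φ)/5.
Middle (φ from 0 to π): 54/5.
Outer (θ from 0 to 2π): 108π/5.

Therefore ∯_{∂V} F · n dS = 108π/5.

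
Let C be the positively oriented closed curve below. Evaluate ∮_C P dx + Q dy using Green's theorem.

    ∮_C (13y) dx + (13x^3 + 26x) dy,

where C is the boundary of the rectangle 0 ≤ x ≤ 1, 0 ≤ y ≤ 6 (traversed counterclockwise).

Green's theorem converts the closed line integral into a double integral over the enclosed region D:

    ∮_C P dx + Q dy = ∬_D (∂Q/∂x - ∂P/∂y) dA.

Here P = 13y, Q = 13x^3 + 26x, so

    ∂Q/∂x = 39x^2 + 26,    ∂P/∂y = 13,
    ∂Q/∂x - ∂P/∂y = 39x^2 + 13.

D is the region 0 ≤ x ≤ 1, 0 ≤ y ≤ 6. Evaluating the double integral:

    ∬_D (39x^2 + 13) dA = ∫_0^{1} ∫_0^{6} (39x^2 + 13) dy dx.

Inner (y from 0 to 6): 234x^2 + 78.
Outer (x from 0 to 1): 156.

Therefore ∮_C P dx + Q dy = 156.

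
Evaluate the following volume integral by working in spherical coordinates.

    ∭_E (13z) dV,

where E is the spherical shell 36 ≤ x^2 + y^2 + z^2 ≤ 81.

In spherical coordinates, x = ρ sin(φ) cos(θ), y = ρ sin(φ) sin(θ), z = ρ cos(φ), and dV = ρ^2 sin(φ) dρ dφ dθ.

The integrand becomes 13ρ cos(φ), so

    ∭_E (13z) dV = ∫_{0}^{2π} ∫_{0}^{π} ∫_{6}^{9} (13ρ cos(φ)) · ρ^2 sin(φ) dρ dφ dθ.

Inner (ρ): 68445sin(2φ)/8.
Middle (φ): 0.
Outer (θ): 0.

Therefore the triple integral equals 0.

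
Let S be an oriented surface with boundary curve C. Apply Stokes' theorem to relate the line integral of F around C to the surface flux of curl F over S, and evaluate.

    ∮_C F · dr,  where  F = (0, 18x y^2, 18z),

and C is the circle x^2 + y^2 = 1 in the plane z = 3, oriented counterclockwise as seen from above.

Let S be the flat disk x^2 + y^2 ≤ 1 in the plane z = 3, with upward unit normal n̂ = ẑ. By Stokes' theorem,

    ∮_C F · dr = ∬_S (∇ × F) · n̂ dS = ∬_D (curl F)_z dA,

where D is the disk x^2 + y^2 ≤ 1.

Compute the curl of F = (0, 18x y^2, 18z):
    (∇ × F)_x = ∂F_z/∂y - ∂F_y/∂z = 0,
    (∇ × F)_y = ∂F_x/∂z - ∂F_z/∂x = 0,
    (∇ × F)_z = ∂F_y/∂x - ∂F_x/∂y = 18y^2.

On z = 3, (curl F)_z = 18y^2.

Convert to polar (x = r cos θ, y = r sin θ, dA = r dr dθ); the integrand becomes 18r^2sin(θ)^2, so

    ∬_D (curl F)_z dA = ∫_0^{2π} ∫_0^{1} (18r^2sin(θ)^2) · r dr dθ.

Inner (r from 0 to 1): 9sin(θ)^2/2.
Outer (θ from 0 to 2π): 9π/2.

Therefore ∮_C F · dr = 9π/2.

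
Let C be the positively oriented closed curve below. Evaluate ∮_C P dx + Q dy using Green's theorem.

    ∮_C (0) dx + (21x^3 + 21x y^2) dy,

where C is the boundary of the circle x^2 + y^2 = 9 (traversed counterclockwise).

Green's theorem converts the closed line integral into a double integral over the enclosed region D:

    ∮_C P dx + Q dy = ∬_D (∂Q/∂x - ∂P/∂y) dA.

Here P = 0, Q = 21x^3 + 21x y^2, so

    ∂Q/∂x = 63x^2 + 21y^2,    ∂P/∂y = 0,
    ∂Q/∂x - ∂P/∂y = 63x^2 + 21y^2.

D is the region x^2 + y^2 ≤ 9. Evaluating the double integral:

In polar coordinates (x = r cos θ, y = r sin θ, dA = r dr dθ) the integrand becomes 21r^2(cos(2θ) + 2), so

    ∬_D (63x^2 + 21y^2) dA = ∫_0^{2π} ∫_0^{3} (21r^2(cos(2θ) + 2)) · r dr dθ.

Inner (r from 0 to 3): 1701cos(2θ)/4 + 1701/2.
Outer (θ from 0 to 2π): 1701π.

Therefore ∮_C P dx + Q dy = 1701π.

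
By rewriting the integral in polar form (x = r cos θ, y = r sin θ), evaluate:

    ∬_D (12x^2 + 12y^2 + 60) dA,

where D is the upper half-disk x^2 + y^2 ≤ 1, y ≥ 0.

The region D is 0 ≤ r ≤ 1, 0 ≤ θ ≤ π in polar coordinates, where x = r cos(θ), y = r sin(θ), and dA = r dr dθ.

Under the substitution, the integrand becomes 12r^2 + 60, so

    ∬_D (12x^2 + 12y^2 + 60) dA = ∫_{0}^{π} ∫_{0}^{1} (12r^2 + 60) · r dr dθ.

Inner integral (in r): ∫_{0}^{1} (12r^2 + 60) · r dr = 33.

Outer integral (in θ): ∫_{0}^{π} (33) dθ = 33π.

Therefore ∬_D (12x^2 + 12y^2 + 60) dA = 33π.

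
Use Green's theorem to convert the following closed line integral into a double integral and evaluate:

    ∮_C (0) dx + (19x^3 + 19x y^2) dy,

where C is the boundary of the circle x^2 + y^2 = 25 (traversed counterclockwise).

Green's theorem converts the closed line integral into a double integral over the enclosed region D:

    ∮_C P dx + Q dy = ∬_D (∂Q/∂x - ∂P/∂y) dA.

Here P = 0, Q = 19x^3 + 19x y^2, so

    ∂Q/∂x = 57x^2 + 19y^2,    ∂P/∂y = 0,
    ∂Q/∂x - ∂P/∂y = 57x^2 + 19y^2.

D is the region x^2 + y^2 ≤ 25. Evaluating the double integral:

In polar coordinates (x = r cos θ, y = r sin θ, dA = r dr dθ) the integrand becomes 19r^2(cos(2θ) + 2), so

    ∬_D (57x^2 + 19y^2) dA = ∫_0^{2π} ∫_0^{5} (19r^2(cos(2θ) + 2)) · r dr dθ.

Inner (r from 0 to 5): 11875cos(2θ)/4 + 11875/2.
Outer (θ from 0 to 2π): 11875π.

Therefore ∮_C P dx + Q dy = 11875π.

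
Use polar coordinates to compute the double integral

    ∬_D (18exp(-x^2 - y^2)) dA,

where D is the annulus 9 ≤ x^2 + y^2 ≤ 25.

The region D is 3 ≤ r ≤ 5, 0 ≤ θ ≤ 2π in polar coordinates, where x = r cos(θ), y = r sin(θ), and dA = r dr dθ.

Under the substitution, the integrand becomes 18exp(-r^2), so

    ∬_D (18exp(-x^2 - y^2)) dA = ∫_{0}^{2π} ∫_{3}^{5} (18exp(-r^2)) · r dr dθ.

Inner integral (in r): ∫_{3}^{5} (18exp(-r^2)) · r dr = -(9 - 9exp(16))exp(-25).

Outer integral (in θ): ∫_{0}^{2π} (-(9 - 9exp(16))exp(-25)) dθ = -18π (1 - exp(16))exp(-25).

Therefore ∬_D (18exp(-x^2 - y^2)) dA = -18π (1 - exp(16))exp(-25).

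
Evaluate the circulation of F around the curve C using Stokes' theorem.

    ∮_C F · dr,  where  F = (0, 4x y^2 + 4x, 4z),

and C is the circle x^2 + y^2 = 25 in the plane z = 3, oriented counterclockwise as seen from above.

Let S be the flat disk x^2 + y^2 ≤ 25 in the plane z = 3, with upward unit normal n̂ = ẑ. By Stokes' theorem,

    ∮_C F · dr = ∬_S (∇ × F) · n̂ dS = ∬_D (curl F)_z dA,

where D is the disk x^2 + y^2 ≤ 25.

Compute the curl of F = (0, 4x y^2 + 4x, 4z):
    (∇ × F)_x = ∂F_z/∂y - ∂F_y/∂z = 0,
    (∇ × F)_y = ∂F_x/∂z - ∂F_z/∂x = 0,
    (∇ × F)_z = ∂F_y/∂x - ∂F_x/∂y = 4y^2 + 4.

On z = 3, (curl F)_z = 4y^2 + 4.

Convert to polar (x = r cos θ, y = r sin θ, dA = r dr dθ); the integrand becomes 4r^2sin(θ)^2 + 4, so

    ∬_D (curl F)_z dA = ∫_0^{2π} ∫_0^{5} (4r^2sin(θ)^2 + 4) · r dr dθ.

Inner (r from 0 to 5): 625sin(θ)^2 + 50.
Outer (θ from 0 to 2π): 725π.

Therefore ∮_C F · dr = 725π.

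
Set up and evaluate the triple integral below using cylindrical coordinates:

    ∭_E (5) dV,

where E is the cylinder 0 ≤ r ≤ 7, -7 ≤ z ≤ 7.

In cylindrical coordinates, x = r cos(θ), y = r sin(θ), z = z, and dV = r dr dθ dz.

The integrand becomes 5, so

    ∭_E (5) dV = ∫_{0}^{2π} ∫_{0}^{7} ∫_{-7}^{7} (5) · r dz dr dθ.

Inner (z): 70r.
Middle (r from 0 to 7): 1715.
Outer (θ): 3430π.

Therefore the triple integral equals 3430π.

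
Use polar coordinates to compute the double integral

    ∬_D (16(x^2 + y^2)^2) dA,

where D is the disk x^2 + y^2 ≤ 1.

The region D is 0 ≤ r ≤ 1, 0 ≤ θ ≤ 2π in polar coordinates, where x = r cos(θ), y = r sin(θ), and dA = r dr dθ.

Under the substitution, the integrand becomes 16r^4, so

    ∬_D (16(x^2 + y^2)^2) dA = ∫_{0}^{2π} ∫_{0}^{1} (16r^4) · r dr dθ.

Inner integral (in r): ∫_{0}^{1} (16r^4) · r dr = 8/3.

Outer integral (in θ): ∫_{0}^{2π} (8/3) dθ = 16π/3.

Therefore ∬_D (16(x^2 + y^2)^2) dA = 16π/3.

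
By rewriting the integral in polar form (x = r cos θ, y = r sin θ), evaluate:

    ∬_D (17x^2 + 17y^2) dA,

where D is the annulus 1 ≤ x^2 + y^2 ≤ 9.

The region D is 1 ≤ r ≤ 3, 0 ≤ θ ≤ 2π in polar coordinates, where x = r cos(θ), y = r sin(θ), and dA = r dr dθ.

Under the substitution, the integrand becomes 17r^2, so

    ∬_D (17x^2 + 17y^2) dA = ∫_{0}^{2π} ∫_{1}^{3} (17r^2) · r dr dθ.

Inner integral (in r): ∫_{1}^{3} (17r^2) · r dr = 340.

Outer integral (in θ): ∫_{0}^{2π} (340) dθ = 680π.

Therefore ∬_D (17x^2 + 17y^2) dA = 680π.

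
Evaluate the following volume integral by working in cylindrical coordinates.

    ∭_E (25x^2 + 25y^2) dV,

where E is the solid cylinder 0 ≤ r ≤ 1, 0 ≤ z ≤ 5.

In cylindrical coordinates, x = r cos(θ), y = r sin(θ), z = z, and dV = r dr dθ dz.

The integrand becomes 25r^2, so

    ∭_E (25x^2 + 25y^2) dV = ∫_{0}^{2π} ∫_{0}^{1} ∫_{0}^{5} (25r^2) · r dz dr dθ.

Inner (z): 125r^3.
Middle (r from 0 to 1): 125/4.
Outer (θ): 125π/2.

Therefore the triple integral equals 125π/2.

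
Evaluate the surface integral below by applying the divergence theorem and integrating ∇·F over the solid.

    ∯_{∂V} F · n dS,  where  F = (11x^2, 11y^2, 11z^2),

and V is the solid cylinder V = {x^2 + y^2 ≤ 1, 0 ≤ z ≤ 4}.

By the divergence theorem,

    ∯_{∂V} F · n dS = ∭_V (∇ · F) dV.

Compute the divergence:
    ∇ · F = ∂F_x/∂x + ∂F_y/∂y + ∂F_z/∂z = 22x + 22y + 22z.

In cylindrical coordinates, x = r cos(θ), y = r sin(θ), z = z, dV = r dr dθ dz, with 0 ≤ r ≤ 1, 0 ≤ θ ≤ 2π, 0 ≤ z ≤ 4.

The integrand, after substitution and multiplying by the volume element, becomes (22sqrt(2)r sin(θ + π/4) + 22z) · r, so

    ∭_V (∇·F) dV = ∫_0^{2π} ∫_0^{1} ∫_0^{4} (22sqrt(2)r sin(θ + π/4) + 22z) · r dz dr dθ.

Inner (z from 0 to 4): 88r (sqrt(2)r sin(θ + π/4) + 2).
Middle (r from 0 to 1): 88sqrt(2)sin(θ + π/4)/3 + 88.
Outer (θ from 0 to 2π): 176π.

Therefore ∯_{∂V} F · n dS = 176π.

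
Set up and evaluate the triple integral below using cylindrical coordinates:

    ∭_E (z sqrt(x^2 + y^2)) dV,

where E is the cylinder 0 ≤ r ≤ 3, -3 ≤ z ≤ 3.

In cylindrical coordinates, x = r cos(θ), y = r sin(θ), z = z, and dV = r dr dθ dz.

The integrand becomes r z, so

    ∭_E (z sqrt(x^2 + y^2)) dV = ∫_{0}^{2π} ∫_{0}^{3} ∫_{-3}^{3} (r z) · r dz dr dθ.

Inner (z): 0.
Middle (r from 0 to 3): 0.
Outer (θ): 0.

Therefore the triple integral equals 0.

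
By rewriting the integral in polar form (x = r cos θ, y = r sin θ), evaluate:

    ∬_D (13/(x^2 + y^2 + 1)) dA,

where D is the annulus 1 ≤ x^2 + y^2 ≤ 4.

The region D is 1 ≤ r ≤ 2, 0 ≤ θ ≤ 2π in polar coordinates, where x = r cos(θ), y = r sin(θ), and dA = r dr dθ.

Under the substitution, the integrand becomes 13/(r^2 + 1), so

    ∬_D (13/(x^2 + y^2 + 1)) dA = ∫_{0}^{2π} ∫_{1}^{2} (13/(r^2 + 1)) · r dr dθ.

Inner integral (in r): ∫_{1}^{2} (13/(r^2 + 1)) · r dr = log(15625sqrt(10)/128).

Outer integral (in θ): ∫_{0}^{2π} (log(15625sqrt(10)/128)) dθ = log((15625sqrt(10)/128)^(2π)).

Therefore ∬_D (13/(x^2 + y^2 + 1)) dA = log((15625sqrt(10)/128)^(2π)).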